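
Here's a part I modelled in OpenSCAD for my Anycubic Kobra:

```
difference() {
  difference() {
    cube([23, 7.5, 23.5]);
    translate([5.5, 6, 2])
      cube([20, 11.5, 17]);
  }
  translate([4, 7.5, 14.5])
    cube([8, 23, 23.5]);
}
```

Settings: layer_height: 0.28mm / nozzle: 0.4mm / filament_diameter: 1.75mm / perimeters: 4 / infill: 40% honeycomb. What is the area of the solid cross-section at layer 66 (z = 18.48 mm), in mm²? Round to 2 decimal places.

146.25 mm²

At z = 18.48 mm: the 23×7.5 cube contributes its full rectangle (area 172.50 mm²); the 20×11.5 cube at (5.5, 6) contributes its full rectangle (area 230.00 mm²); After the difference (first − rest): starting from the 23×7.5 cube (172.50 mm²), the 20×11.5 cube at (5.5, 6) partially overlaps it — only the 26.25 mm² overlap (of its 230.00 mm²) is removed, clipping the outline — area = 146.25 mm²; the cube at (4, 7.5) is present — its section is the full 8×23 rectangle (area 184.00 mm²); After the difference (first − rest): starting from that combined region (146.25 mm²), the 8×23 cube at (4, 7.5) misses the remaining region (no effect) — area = 146.25 mm². Overall, the cross-section is a single solid region. Net area = 146.25 mm².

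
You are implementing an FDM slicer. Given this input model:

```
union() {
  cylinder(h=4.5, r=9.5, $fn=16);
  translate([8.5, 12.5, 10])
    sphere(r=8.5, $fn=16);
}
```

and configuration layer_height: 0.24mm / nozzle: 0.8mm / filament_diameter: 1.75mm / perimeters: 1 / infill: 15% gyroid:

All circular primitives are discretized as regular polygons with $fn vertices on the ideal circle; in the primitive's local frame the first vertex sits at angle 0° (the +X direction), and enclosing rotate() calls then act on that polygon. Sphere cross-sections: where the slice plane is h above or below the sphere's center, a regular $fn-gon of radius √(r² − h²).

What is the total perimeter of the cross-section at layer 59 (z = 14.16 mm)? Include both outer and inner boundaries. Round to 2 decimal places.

At z = 14.16 mm: the cylinder is absent (z outside [0, 4.5]); the r=8.5 sphere at (8.5, 12.5) slices to a regular 16-gon of circumradius 7.412 (√(r²−h²) with h=4.16 from center) (perimeter = 2·16·7.412·sin(180°/16) = 46.28 mm); Taking the union: only the r=8.5 sphere at (8.5, 12.5) is present, so the union is just that shape — boundary = 46.28 mm. Overall, the cross-section is a single solid region. Total boundary length (outer) = 46.28 mm.

46.28 mm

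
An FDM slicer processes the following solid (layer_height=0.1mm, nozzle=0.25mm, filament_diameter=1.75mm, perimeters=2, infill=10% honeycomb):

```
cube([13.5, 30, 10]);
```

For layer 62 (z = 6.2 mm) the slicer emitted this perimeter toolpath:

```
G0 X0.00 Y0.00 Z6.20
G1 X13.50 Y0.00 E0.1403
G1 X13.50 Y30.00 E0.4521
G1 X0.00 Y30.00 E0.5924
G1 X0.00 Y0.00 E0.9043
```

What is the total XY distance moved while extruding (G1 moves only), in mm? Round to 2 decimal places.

Sum the Euclidean lengths of each G1 segment: total = 87.00 mm.

87.00 mm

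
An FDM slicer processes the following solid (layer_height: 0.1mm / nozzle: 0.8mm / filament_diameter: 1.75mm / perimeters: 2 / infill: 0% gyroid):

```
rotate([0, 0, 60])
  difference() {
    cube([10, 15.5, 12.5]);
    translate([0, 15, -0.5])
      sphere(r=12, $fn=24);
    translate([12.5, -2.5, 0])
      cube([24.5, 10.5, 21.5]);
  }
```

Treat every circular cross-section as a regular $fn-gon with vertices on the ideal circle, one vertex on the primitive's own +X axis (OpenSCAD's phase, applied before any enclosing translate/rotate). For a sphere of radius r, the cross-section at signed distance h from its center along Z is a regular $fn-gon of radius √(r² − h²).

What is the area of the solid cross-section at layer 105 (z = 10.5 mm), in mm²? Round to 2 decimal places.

At z = 10.5 mm: the cube (footprint 10×15.5) is included at this height (area 155.00 mm²); the r=12 sphere at (0, 15) contributes a regular 24-gon of circumradius √(12²−11²) = 4.796 (area = (24/2)·4.796²·sin(360°/24) = 71.43 mm²); the 24.5×10.5 cube at (12.5, -2.5) contributes its full rectangle (area 257.25 mm²); Subtracting the remaining from the first: starting from the 10×15.5 cube (155.00 mm²), the r=12 sphere at (0, 15) partially overlaps it — only the 20.24 mm² overlap (of its 71.43 mm²) is removed, clipping the outline; the 24.5×10.5 cube at (12.5, -2.5) misses the remaining region (no effect) — area = 134.76 mm²; (rotated 60° about Z; rotation is an isometry so areas/perimeters/island counts are preserved). Overall, the cross-section is a single solid region. Net area = 134.76 mm².

134.76 mm²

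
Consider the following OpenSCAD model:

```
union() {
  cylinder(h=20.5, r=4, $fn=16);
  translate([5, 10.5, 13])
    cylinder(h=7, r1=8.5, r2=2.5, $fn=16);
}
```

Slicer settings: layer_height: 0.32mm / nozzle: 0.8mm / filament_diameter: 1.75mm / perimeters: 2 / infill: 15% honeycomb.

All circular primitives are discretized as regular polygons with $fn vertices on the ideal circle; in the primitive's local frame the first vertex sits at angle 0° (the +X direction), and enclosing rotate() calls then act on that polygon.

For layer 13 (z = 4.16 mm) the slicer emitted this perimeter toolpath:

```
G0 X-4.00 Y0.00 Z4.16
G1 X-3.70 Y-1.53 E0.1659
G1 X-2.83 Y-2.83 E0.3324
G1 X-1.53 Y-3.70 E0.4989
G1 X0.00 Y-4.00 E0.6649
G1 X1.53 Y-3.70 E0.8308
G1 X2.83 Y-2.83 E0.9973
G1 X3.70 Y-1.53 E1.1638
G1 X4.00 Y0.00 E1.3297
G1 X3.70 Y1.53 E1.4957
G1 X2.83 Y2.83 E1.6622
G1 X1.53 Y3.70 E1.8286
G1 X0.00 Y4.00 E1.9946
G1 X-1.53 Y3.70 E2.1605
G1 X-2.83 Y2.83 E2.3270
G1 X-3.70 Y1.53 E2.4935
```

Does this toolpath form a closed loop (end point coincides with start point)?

no

Start point (G0): (-4.00, 0.00). End point (last G1): the path does not return to the start — open.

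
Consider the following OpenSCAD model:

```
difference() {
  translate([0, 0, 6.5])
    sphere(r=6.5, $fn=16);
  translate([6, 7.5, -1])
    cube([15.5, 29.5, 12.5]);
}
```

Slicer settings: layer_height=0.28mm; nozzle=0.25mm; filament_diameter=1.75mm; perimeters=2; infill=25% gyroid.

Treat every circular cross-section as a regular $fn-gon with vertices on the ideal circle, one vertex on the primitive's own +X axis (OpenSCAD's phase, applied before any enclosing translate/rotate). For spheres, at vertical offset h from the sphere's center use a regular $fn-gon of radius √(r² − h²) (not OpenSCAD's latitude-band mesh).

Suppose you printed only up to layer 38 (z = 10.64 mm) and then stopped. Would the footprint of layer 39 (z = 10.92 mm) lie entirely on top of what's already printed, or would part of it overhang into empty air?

Compare the two slices. At z = 10.64: the r=6.5 sphere contributes a regular 16-gon of circumradius √(6.5²−4.14²) = 5.011 (area = (16/2)·5.011²·sin(360°/16) = 76.87 mm²); the cube at (6, 7.5) (footprint 15.5×29.5) is included at this height (area 457.25 mm²); After the difference (first − rest): starting from the r=6.5 sphere (76.87 mm²), the 15.5×29.5 cube at (6, 7.5) misses the remaining region (no effect) — area = 76.87 mm². At z = 10.92: the sphere: section is a regular 16-gon, circumradius = √(r²−h²) = √(6.5²−4.42²) = 4.766 (area = (16/2)·4.766²·sin(360°/16) = 69.54 mm²); the 15.5×29.5 cube at (6, 7.5) contributes its full rectangle (area 457.25 mm²); Subtracting the remaining from the first: starting from the r=6.5 sphere (69.54 mm²), the 15.5×29.5 cube at (6, 7.5) misses the remaining region (no effect) — area = 69.54 mm². Checking containment: the cross-section at z = 10.92 is a subset of the cross-section at z = 10.64.

entirely on top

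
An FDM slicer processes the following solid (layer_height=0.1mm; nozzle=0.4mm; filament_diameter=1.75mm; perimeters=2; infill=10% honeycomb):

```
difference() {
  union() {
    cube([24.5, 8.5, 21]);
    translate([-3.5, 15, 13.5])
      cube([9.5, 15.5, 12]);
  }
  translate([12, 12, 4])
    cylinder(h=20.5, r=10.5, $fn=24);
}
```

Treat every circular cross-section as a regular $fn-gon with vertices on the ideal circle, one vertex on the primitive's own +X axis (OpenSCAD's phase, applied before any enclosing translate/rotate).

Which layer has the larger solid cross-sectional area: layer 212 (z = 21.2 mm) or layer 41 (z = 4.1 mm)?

layer 212 (z = 21.2 mm)

Layer 212 (z = 21.2): the cube does not reach this height (z outside [0, 21]); the cube at (-3.5, 15) (footprint 9.5×15.5) is included at this height (area 147.25 mm²); Combining (union): only the 9.5×15.5 cube at (-3.5, 15) is present, so the union is just that shape — area = 147.25 mm²; the cylinder at (12, 12): section is a regular 24-gon, circumradius r=10.5 (area = (24/2)·10.500²·sin(360°/24) = 342.42 mm²); After the difference (first − rest): starting from that combined region (147.25 mm²), the r=10.5 cylinder at (12, 12) partially overlaps it — only the 13.70 mm² overlap (of its 342.42 mm²) is removed, clipping the outline — area = 133.55 mm². So its area = 133.55 mm². Layer 41 (z = 4.1): the cube (footprint 24.5×8.5) is included at this height (area 208.25 mm²); the cube at (-3.5, 15) is absent (z outside [13.5, 25.5]); Taking the union: only the 24.5×8.5 cube is present, so the union is just that shape — area = 208.25 mm²; the r=10.5 cylinder at (12, 12) gives a regular 24-gon of circumradius 10.5 (constant along its height) (area = (24/2)·10.500²·sin(360°/24) = 342.42 mm²); After the difference (first − rest): starting from the result so far (208.25 mm²), the r=10.5 cylinder at (12, 12) partially overlaps it — only the 99.49 mm² overlap (of its 342.42 mm²) is removed, clipping the outline — area = 108.76 mm². So its area = 108.76 mm². Layer 212 is larger (133.55 vs 108.76 mm²).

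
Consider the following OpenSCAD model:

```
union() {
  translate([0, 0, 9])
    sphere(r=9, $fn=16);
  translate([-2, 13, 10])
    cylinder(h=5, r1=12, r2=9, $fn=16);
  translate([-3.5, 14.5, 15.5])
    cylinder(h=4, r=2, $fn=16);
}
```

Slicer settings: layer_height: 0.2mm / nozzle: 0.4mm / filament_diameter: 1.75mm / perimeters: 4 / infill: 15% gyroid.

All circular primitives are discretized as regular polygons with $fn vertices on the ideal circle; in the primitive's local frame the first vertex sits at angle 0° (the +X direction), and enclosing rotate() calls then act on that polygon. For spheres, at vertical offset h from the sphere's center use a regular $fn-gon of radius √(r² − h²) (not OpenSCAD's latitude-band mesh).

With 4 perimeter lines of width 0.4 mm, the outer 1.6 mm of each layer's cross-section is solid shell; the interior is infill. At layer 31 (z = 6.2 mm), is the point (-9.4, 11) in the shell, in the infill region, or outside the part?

outside

At z = 6.2 mm: the r=9 sphere slices to a regular 16-gon of circumradius 8.553 (√(r²−h²) with h=2.8 from center); the cone at (-2, 13) is absent (z outside [10, 15]); the cylinder at (-3.5, 14.5) is not intersected at this z (z outside [15.5, 19.5]); Combining (union): only the r=9 sphere is present, so the union is just that shape — 1 connected region. Overall, the cross-section is a single solid region. The nearest boundary edge runs (-3.27, 7.90)→(-6.05, 6.05); distance from the point to it = 5.98 mm. The point is not inside any of the regions above, so it lies outside the cross-section (5.98 mm from the nearest boundary).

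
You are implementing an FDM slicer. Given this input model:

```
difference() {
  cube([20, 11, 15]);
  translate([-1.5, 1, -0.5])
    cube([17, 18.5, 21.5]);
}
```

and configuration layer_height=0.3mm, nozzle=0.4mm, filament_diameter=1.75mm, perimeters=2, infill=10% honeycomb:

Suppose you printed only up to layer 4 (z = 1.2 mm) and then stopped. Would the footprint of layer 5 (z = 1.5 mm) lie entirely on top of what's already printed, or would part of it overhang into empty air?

entirely on top

Compare the two slices. At z = 1.2: the cube (footprint 20×11) is included at this height (area 220.00 mm²); the cube at (-1.5, 1) is present — its section is the full 17×18.5 rectangle (area 314.50 mm²); Taking the first minus the rest: starting from the 20×11 cube (220.00 mm²), the 17×18.5 cube at (-1.5, 1) partially overlaps it — only the 155.00 mm² overlap (of its 314.50 mm²) is removed, clipping the outline — area = 65.00 mm². At z = 1.5: the 20×11 cube contributes its full rectangle (area 220.00 mm²); the 17×18.5 cube at (-1.5, 1) contributes its full rectangle (area 314.50 mm²); After the difference (first − rest): starting from the 20×11 cube (220.00 mm²), the 17×18.5 cube at (-1.5, 1) partially overlaps it — only the 155.00 mm² overlap (of its 314.50 mm²) is removed, clipping the outline — area = 65.00 mm². Checking containment: the cross-section at z = 1.5 is a subset of the cross-section at z = 1.2.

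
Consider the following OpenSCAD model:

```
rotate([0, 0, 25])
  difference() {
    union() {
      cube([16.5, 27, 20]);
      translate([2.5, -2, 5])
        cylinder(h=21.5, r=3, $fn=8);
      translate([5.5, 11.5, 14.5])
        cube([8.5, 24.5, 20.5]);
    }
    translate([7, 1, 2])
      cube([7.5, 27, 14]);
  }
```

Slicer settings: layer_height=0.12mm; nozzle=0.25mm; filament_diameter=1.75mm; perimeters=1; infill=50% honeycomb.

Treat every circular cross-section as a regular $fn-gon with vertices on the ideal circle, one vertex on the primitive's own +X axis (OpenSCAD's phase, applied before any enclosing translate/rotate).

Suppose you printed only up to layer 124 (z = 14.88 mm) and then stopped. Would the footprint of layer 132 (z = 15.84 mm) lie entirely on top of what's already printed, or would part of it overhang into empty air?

entirely on top

Compare the two slices. At z = 14.88: the 16.5×27 cube contributes its full rectangle (area 445.50 mm²); the r=3 cylinder at (2.5, -2) contributes a regular 8-gon of circumradius 3 (area = (8/2)·3.000²·sin(360°/8) = 25.46 mm²); the cube at (5.5, 11.5) is present — its section is the full 8.5×24.5 rectangle (area 208.25 mm²); Taking the union: the regions partially overlap — summed areas 679.21 mm² minus the doubly-counted overlap 134.13 mm² gives 545.07 mm² — area = 545.07 mm²; the cube at (7, 1) (footprint 7.5×27) is included at this height (area 202.50 mm²); After the difference (first − rest): starting from the result so far (545.07 mm²), the 7.5×27 cube at (7, 1) partially overlaps it — only the 202.00 mm² overlap (of its 202.50 mm²) is removed, clipping the outline — area = 343.07 mm²; (rotated 25° about Z; rotation is an isometry so areas/perimeters/island counts are preserved). At z = 15.84: the cube (footprint 16.5×27) is included at this height (area 445.50 mm²); the r=3 cylinder at (2.5, -2) contributes a regular 8-gon of circumradius 3 (area = (8/2)·3.000²·sin(360°/8) = 25.46 mm²); the 8.5×24.5 cube at (5.5, 11.5) contributes its full rectangle (area 208.25 mm²); Taking the union: the regions partially overlap — summed areas 679.21 mm² minus the doubly-counted overlap 134.13 mm² gives 545.07 mm² — area = 545.07 mm²; the cube at (7, 1) is present — its section is the full 7.5×27 rectangle (area 202.50 mm²); Subtracting the remaining from the first: starting from that combined region (545.07 mm²), the 7.5×27 cube at (7, 1) partially overlaps it — only the 202.00 mm² overlap (of its 202.50 mm²) is removed, clipping the outline — area = 343.07 mm²; (rotated 25° about Z; rotation is an isometry so areas/perimeters/island counts are preserved). Checking containment: the cross-section at z = 15.84 is a subset of the cross-section at z = 14.88.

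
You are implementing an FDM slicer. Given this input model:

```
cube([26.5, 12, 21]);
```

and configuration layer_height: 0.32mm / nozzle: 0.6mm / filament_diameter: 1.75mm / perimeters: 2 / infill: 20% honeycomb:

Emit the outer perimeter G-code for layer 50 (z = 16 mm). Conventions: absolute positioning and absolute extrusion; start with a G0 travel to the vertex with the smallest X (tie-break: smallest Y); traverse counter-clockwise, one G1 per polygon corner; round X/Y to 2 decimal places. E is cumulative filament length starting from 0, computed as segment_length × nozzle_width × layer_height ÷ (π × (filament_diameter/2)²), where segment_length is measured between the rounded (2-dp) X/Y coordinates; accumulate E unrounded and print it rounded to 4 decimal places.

At z = 16 mm: the cube (footprint 26.5×12) is included at this height. The outline is a single polygon with 4 vertices. Extrusion per mm of travel: 0.6 × 0.32 / (π × 0.875²) = 0.079824. Accumulating E over each segment gives final E = 6.1465.

G0 X0.00 Y0.00 Z16.00
G1 X26.50 Y0.00 E2.1153
G1 X26.50 Y12.00 E3.0732
G1 X0.00 Y12.00 E5.1886
G1 X0.00 Y0.00 E6.1465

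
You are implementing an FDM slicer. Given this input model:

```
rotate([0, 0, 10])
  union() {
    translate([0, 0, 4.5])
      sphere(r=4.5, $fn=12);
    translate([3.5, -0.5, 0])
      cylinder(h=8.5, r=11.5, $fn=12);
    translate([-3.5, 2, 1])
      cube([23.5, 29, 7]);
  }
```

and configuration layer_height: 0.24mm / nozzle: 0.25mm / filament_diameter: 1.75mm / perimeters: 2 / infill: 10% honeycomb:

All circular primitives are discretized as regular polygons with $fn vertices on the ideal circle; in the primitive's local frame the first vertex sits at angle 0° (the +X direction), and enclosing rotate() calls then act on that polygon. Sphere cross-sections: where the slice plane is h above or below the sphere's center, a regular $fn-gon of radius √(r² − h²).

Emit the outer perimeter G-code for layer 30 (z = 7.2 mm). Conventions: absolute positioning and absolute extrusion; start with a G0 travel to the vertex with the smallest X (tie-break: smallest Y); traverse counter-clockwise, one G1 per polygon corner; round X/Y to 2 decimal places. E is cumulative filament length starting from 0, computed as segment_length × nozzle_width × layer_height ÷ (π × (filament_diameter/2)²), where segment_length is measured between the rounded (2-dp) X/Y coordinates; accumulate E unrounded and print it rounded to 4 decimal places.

At z = 7.2 mm: the r=4.5 sphere slices to a regular 12-gon of circumradius 3.600 (√(r²−h²) with h=2.7 from center); the cylinder at (3.5, -0.5): section is a regular 12-gon, circumradius r=11.5; the cube at (-3.5, 2) is present — its section is the full 23.5×29 rectangle; Combining (union): the regions partially overlap (shared area 166.02 mm²), so overlapping operands fuse into one piece — 1 connected region; (rotated 10° about Z; rotation is an isometry so areas/perimeters/island counts are preserved). The outline is a single polygon with 13 vertices. Extrusion per mm of travel: 0.25 × 0.24 / (π × 0.875²) = 0.024945. Accumulating E over each segment gives final E = 3.2278.

G0 X-8.83 Y29.92 Z7.20
G1 X-4.87 Y7.48 E0.5684
G1 X-7.27 Y4.05 E0.6728
G1 X-7.79 Y-1.88 E0.8213
G1 X-5.28 Y-7.28 E0.9699
G1 X-0.40 Y-10.69 E1.1184
G1 X5.53 Y-11.21 E1.2669
G1 X10.93 Y-8.69 E1.4155
G1 X14.34 Y-3.82 E1.5638
G1 X14.86 Y2.11 E1.7123
G1 X13.77 Y4.46 E1.7769
G1 X19.35 Y5.44 E1.9183
G1 X14.31 Y34.00 E2.6417
G1 X-8.83 Y29.92 E3.2278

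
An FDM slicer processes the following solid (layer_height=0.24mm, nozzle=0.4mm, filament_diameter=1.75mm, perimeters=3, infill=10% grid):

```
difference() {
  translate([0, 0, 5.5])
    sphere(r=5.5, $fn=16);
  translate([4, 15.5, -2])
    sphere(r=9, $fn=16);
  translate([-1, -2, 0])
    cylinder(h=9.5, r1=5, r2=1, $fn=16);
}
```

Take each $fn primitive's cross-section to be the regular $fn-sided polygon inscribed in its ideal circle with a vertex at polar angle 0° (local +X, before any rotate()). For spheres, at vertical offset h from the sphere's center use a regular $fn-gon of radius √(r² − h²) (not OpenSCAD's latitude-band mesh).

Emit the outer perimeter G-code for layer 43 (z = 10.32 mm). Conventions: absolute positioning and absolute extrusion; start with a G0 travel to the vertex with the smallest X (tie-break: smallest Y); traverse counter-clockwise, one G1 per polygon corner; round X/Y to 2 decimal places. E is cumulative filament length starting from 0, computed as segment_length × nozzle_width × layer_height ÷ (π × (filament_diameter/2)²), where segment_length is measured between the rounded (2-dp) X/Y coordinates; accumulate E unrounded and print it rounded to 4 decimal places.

G0 X-2.65 Y0.00 Z10.32
G1 X-2.45 Y-1.01 E0.0411
G1 X-1.87 Y-1.87 E0.0825
G1 X-1.01 Y-2.45 E0.1239
G1 X0.00 Y-2.65 E0.1650
G1 X1.01 Y-2.45 E0.2061
G1 X1.87 Y-1.87 E0.2475
G1 X2.45 Y-1.01 E0.2889
G1 X2.65 Y0.00 E0.3300
G1 X2.45 Y1.01 E0.3711
G1 X1.87 Y1.87 E0.4125
G1 X1.01 Y2.45 E0.4539
G1 X0.00 Y2.65 E0.4950
G1 X-1.01 Y2.45 E0.5361
G1 X-1.87 Y1.87 E0.5775
G1 X-2.45 Y1.01 E0.6189
G1 X-2.65 Y0.00 E0.6600

At z = 10.32 mm: the sphere: section is a regular 16-gon, circumradius = √(r²−h²) = √(5.5²−4.82²) = 2.649; the sphere at (4, 15.5) does not reach this height (|z−center|=12.320 > r=9); the cone at (-1, -2) is not intersected at this z (z outside [0, 9.5]); Subtracting the remaining from the first: none of the subtracted shapes is present at this height, so the r=5.5 sphere is unchanged — 1 connected region. The outline is a single polygon with 16 vertices. Extrusion per mm of travel: 0.4 × 0.24 / (π × 0.875²) = 0.039912. Accumulating E over each segment gives final E = 0.6600.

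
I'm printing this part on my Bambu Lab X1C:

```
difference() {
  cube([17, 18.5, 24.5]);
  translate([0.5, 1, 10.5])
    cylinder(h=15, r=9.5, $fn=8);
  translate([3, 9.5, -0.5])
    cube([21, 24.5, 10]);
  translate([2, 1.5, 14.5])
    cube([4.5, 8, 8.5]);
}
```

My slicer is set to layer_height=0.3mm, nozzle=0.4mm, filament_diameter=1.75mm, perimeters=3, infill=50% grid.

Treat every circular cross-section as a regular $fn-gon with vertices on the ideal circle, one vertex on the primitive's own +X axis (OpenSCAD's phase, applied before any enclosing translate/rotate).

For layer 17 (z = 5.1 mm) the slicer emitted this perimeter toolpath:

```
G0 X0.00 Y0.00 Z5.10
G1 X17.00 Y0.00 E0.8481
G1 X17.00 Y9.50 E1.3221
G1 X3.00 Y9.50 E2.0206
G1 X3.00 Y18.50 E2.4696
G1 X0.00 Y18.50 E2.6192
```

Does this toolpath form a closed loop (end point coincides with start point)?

no

Start point (G0): (0.00, 0.00). End point (last G1): the path does not return to the start — open.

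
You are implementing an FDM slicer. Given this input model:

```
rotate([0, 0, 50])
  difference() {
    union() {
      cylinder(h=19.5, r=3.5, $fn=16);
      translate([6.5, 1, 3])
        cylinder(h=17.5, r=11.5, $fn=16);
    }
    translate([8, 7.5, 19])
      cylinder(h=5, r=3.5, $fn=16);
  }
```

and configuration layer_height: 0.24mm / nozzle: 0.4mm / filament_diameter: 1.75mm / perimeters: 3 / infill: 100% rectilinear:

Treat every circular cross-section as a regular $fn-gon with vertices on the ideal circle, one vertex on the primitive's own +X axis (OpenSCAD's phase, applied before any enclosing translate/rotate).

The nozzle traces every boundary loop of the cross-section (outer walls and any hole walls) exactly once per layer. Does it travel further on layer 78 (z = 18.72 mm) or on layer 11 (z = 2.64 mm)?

layer 78 (z = 18.72 mm)

Layer 78 (z = 18.72): the r=3.5 cylinder gives a regular 16-gon of circumradius 3.5 (constant along its height) (perimeter = 2·16·3.500·sin(180°/16) = 21.85 mm); the r=11.5 cylinder at (6.5, 1) contributes a regular 16-gon of circumradius 11.5 (perimeter = 2·16·11.500·sin(180°/16) = 71.79 mm); Merging all regions: the r=3.5 cylinder lies entirely inside the r=11.5 cylinder at (6.5, 1), so the union is just the r=11.5 cylinder at (6.5, 1) — boundary = 71.79 mm; the cylinder at (8, 7.5) is not intersected at this z (z outside [19, 24]); Subtracting the remaining from the first: none of the subtracted shapes is present at this height, so that combined region is unchanged — boundary = 71.79 mm; (rotated 50° about Z; rotation is an isometry so areas/perimeters/island counts are preserved). So its perimeter = 71.79 mm. Layer 11 (z = 2.64): the cylinder: section is a regular 16-gon, circumradius r=3.5 (perimeter = 2·16·3.500·sin(180°/16) = 21.85 mm); the cylinder at (6.5, 1) is absent (z outside [3, 20.5]); Combining (union): only the r=3.5 cylinder is present, so the union is just that shape — boundary = 21.85 mm; the cylinder at (8, 7.5) is not intersected at this z (z outside [19, 24]); Taking the first minus the rest: none of the subtracted shapes is present at this height, so the result so far is unchanged — boundary = 21.85 mm; (whole slice rotated 50° about Z — lengths, areas and connectivity unchanged). So its perimeter = 21.85 mm. Layer 78 is larger (71.79 vs 21.85 mm).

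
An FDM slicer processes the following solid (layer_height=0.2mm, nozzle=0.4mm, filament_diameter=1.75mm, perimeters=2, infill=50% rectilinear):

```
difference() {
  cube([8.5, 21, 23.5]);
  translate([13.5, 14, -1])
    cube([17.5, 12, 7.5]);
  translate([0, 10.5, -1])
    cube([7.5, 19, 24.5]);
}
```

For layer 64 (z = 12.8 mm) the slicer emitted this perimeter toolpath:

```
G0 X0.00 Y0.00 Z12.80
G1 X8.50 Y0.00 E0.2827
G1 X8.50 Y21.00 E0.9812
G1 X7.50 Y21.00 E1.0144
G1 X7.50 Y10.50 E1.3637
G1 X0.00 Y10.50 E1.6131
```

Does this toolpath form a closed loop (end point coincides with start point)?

Start point (G0): (0.00, 0.00). End point (last G1): the path does not return to the start — open.

no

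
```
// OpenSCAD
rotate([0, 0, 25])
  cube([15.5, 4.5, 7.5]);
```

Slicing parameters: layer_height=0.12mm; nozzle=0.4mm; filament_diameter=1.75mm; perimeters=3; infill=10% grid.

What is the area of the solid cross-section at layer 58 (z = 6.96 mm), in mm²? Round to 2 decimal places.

At z = 6.96 mm: the cube is present — its section is the full 15.5×4.5 rectangle (area 69.75 mm²); (rotated 25° about Z; rotation is an isometry so areas/perimeters/island counts are preserved). Overall, the cross-section is a single solid region. Net area = 69.75 mm².

69.75 mm²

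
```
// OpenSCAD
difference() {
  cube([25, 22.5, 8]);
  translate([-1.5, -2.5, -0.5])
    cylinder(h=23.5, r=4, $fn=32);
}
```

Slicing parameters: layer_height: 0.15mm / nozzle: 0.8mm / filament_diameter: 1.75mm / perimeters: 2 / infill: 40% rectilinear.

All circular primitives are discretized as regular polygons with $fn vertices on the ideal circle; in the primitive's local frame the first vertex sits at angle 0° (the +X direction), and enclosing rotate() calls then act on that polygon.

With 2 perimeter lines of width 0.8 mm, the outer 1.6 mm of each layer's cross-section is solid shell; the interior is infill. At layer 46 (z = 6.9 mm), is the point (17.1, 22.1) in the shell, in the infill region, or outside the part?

At z = 6.9 mm: the 25×22.5 cube contributes its full rectangle; the cylinder at (-1.5, -2.5): section is a regular 32-gon, circumradius r=4; Subtracting the remaining from the first: starting from the 25×22.5 cube, the r=4 cylinder at (-1.5, -2.5) partially overlaps it — only the 1.13 mm² overlap (of its 49.94 mm²) is removed, clipping the outline — 1 connected region. Overall, the cross-section is a single solid region. The nearest boundary edge runs (0.00, 22.50)→(25.00, 22.50); distance from the point to it = 0.40 mm. The point is inside the cross-section, 0.40 mm from the nearest boundary — within the 1.6 mm shell band (2 × 0.8).

shell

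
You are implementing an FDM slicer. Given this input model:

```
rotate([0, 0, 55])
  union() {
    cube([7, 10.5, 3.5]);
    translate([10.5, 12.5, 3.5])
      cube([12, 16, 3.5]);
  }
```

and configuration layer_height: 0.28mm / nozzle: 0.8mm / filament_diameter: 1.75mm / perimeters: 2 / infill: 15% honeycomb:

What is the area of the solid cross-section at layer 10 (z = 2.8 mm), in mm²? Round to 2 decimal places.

73.50 mm²

At z = 2.8 mm: the 7×10.5 cube contributes its full rectangle (area 73.50 mm²); the cube at (10.5, 12.5) is absent (z outside [3.5, 7]); Taking the union: only the 7×10.5 cube is present, so the union is just that shape — area = 73.50 mm²; (rotated 55° about Z; rotation is an isometry so areas/perimeters/island counts are preserved). Overall, the cross-section is a single solid region. Net area = 73.50 mm².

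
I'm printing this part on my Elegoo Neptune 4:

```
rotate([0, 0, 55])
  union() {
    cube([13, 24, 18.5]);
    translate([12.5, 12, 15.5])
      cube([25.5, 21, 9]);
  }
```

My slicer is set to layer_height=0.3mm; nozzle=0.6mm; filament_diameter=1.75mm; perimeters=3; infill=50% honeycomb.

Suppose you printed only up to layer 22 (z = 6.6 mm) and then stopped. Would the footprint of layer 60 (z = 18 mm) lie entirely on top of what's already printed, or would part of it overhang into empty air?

Compare the two slices. At z = 6.6: the cube is present — its section is the full 13×24 rectangle (area 312.00 mm²); the cube at (12.5, 12) is absent (z outside [15.5, 24.5]); Merging all regions: only the 13×24 cube is present, so the union is just that shape — area = 312.00 mm²; (rotated 55° about Z; rotation is an isometry so areas/perimeters/island counts are preserved). At z = 18: the 13×24 cube contributes its full rectangle (area 312.00 mm²); the cube at (12.5, 12) is present — its section is the full 25.5×21 rectangle (area 535.50 mm²); Combining (union): the regions partially overlap — summed areas 847.50 mm² minus the doubly-counted overlap 6.00 mm² gives 841.50 mm² — area = 841.50 mm²; (rotated 55° about Z; rotation is an isometry so areas/perimeters/island counts are preserved). Checking containment: at z = 18 the cross-section extends beyond the z = 6.6 cross-section by about 529.50 mm².

part overhangs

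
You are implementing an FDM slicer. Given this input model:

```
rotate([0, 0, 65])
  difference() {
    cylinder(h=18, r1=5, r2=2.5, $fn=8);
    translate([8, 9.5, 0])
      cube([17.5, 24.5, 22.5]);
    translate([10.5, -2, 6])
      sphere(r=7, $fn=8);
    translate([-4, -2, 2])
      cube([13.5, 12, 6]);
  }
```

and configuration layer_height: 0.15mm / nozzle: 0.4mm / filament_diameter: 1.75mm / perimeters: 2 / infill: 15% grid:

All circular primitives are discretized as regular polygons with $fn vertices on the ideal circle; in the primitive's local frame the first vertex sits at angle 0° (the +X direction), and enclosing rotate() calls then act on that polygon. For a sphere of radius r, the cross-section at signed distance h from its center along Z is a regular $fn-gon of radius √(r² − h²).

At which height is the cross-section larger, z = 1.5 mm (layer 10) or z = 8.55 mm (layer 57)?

Layer 10 (z = 1.5): the cone: at t=0.083 of its height the radius interpolates to r₁+(r₂−r₁)t = 4.792, giving a regular 8-gon of that circumradius (area = (8/2)·4.792²·sin(360°/8) = 64.94 mm²); the cube at (8, 9.5) is present — its section is the full 17.5×24.5 rectangle (area 428.75 mm²); the sphere at (10.5, -2): section is a regular 8-gon, circumradius = √(r²−h²) = √(7²−4.5²) = 5.362 (area = (8/2)·5.362²·sin(360°/8) = 81.32 mm²); the cube at (-4, -2) is absent (z outside [2, 8]); Taking the first minus the rest: starting from the cone (64.94 mm²), the 17.5×24.5 cube at (8, 9.5) misses the remaining region (no effect); the r=7 sphere at (10.5, -2) misses the remaining region (no effect) — area = 64.94 mm²; (rotated 65° about Z; rotation is an isometry so areas/perimeters/island counts are preserved). So its area = 64.94 mm². Layer 57 (z = 8.55): the cone (r1=5→r2=2.5) has section circumradius 3.812 here — a regular 8-gon (area = (8/2)·3.812²·sin(360°/8) = 41.11 mm²); the cube at (8, 9.5) (footprint 17.5×24.5) is included at this height (area 428.75 mm²); the r=7 sphere at (10.5, -2) slices to a regular 8-gon of circumradius 6.519 (√(r²−h²) with h=2.55 from center) (area = (8/2)·6.519²·sin(360°/8) = 120.20 mm²); the cube at (-4, -2) does not reach this height (z outside [2, 8]); Subtracting the remaining from the first: starting from the cone (41.11 mm²), the 17.5×24.5 cube at (8, 9.5) misses the remaining region (no effect); the r=7 sphere at (10.5, -2) misses the remaining region (no effect) — area = 41.11 mm²; (rotated 65° about Z; rotation is an isometry so areas/perimeters/island counts are preserved). So its area = 41.11 mm². Layer 10 is larger (64.94 vs 41.11 mm²).

layer 10 (z = 1.5 mm)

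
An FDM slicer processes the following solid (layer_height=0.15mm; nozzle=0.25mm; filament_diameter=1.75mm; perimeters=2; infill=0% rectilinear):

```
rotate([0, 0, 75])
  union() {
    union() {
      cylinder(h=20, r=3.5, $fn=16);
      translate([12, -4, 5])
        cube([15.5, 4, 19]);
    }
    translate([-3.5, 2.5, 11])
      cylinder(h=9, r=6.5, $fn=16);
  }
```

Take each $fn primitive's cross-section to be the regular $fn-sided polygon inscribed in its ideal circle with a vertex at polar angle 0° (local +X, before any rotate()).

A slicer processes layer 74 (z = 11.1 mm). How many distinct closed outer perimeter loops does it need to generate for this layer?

2

At z = 11.1 mm: the cylinder: section is a regular 16-gon, circumradius r=3.5; the 15.5×4 cube at (12, -4) contributes its full rectangle; Combining (union): the 2 present regions are separate (no shared area or edge), so areas and boundary lengths simply add and each stays a separate island — 2 connected regions; the r=6.5 cylinder at (-3.5, 2.5) contributes a regular 16-gon of circumradius 6.5; Taking the union: the regions partially overlap (shared area 30.93 mm²), so overlapping operands fuse into one piece — 2 connected regions; (rotated 75° about Z; rotation is an isometry so areas/perimeters/island counts are preserved). The result has 2 disconnected regions.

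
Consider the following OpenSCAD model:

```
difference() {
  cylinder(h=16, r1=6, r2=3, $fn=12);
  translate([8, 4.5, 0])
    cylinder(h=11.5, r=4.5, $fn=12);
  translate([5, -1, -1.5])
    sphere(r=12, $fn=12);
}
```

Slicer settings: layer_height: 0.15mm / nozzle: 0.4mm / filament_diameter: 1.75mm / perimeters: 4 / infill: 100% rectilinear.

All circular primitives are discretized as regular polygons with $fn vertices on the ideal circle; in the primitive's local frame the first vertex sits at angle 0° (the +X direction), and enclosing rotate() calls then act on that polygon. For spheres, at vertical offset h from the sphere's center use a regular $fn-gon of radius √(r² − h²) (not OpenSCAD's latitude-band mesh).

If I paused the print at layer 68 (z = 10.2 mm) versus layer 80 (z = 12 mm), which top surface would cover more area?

layer 68 (z = 10.2 mm)

Layer 68 (z = 10.2): the cone contributes a regular 12-gon of circumradius 4.088 (interpolated between r1=6 and r2=3 at t=0.637) (area = (12/2)·4.088²·sin(360°/12) = 50.12 mm²); the cylinder at (8, 4.5): section is a regular 12-gon, circumradius r=4.5 (area = (12/2)·4.500²·sin(360°/12) = 60.75 mm²); the r=12 sphere at (5, -1) contributes a regular 12-gon of circumradius √(12²−11.7²) = 2.666 (area = (12/2)·2.666²·sin(360°/12) = 21.33 mm²); Taking the first minus the rest: starting from the cone (50.12 mm²), the r=4.5 cylinder at (8, 4.5) misses the remaining region (no effect); the r=12 sphere at (5, -1) partially overlaps it — only the 4.18 mm² overlap (of its 21.33 mm²) is removed, clipping the outline — area = 45.95 mm². So its area = 45.95 mm². Layer 80 (z = 12): the cone contributes a regular 12-gon of circumradius 3.750 (interpolated between r1=6 and r2=3 at t=0.750) (area = (12/2)·3.750²·sin(360°/12) = 42.19 mm²); the cylinder at (8, 4.5) is not intersected at this z (z outside [0, 11.5]); the sphere at (5, -1) is absent (|z−center|=13.500 > r=12); After the difference (first − rest): none of the subtracted shapes is present at this height, so the cone is unchanged — area = 42.19 mm². So its area = 42.19 mm². Layer 68 is larger (45.95 vs 42.19 mm²).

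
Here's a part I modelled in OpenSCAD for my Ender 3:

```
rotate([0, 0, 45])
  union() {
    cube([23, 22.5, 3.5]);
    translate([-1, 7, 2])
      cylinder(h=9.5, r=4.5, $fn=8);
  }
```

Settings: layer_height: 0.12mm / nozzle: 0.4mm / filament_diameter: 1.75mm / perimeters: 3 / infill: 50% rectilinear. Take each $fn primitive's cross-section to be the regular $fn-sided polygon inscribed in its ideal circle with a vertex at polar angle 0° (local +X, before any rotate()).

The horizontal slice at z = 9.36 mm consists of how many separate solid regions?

At z = 9.36 mm: the cube is not intersected at this z (z outside [0, 3.5]); the cylinder at (-1, 7): section is a regular 8-gon, circumradius r=4.5; Taking the union: only the r=4.5 cylinder at (-1, 7) is present, so the union is just that shape — 1 connected region; (whole slice rotated 45° about Z — lengths, areas and connectivity unchanged). The result has 1 disconnected region.

1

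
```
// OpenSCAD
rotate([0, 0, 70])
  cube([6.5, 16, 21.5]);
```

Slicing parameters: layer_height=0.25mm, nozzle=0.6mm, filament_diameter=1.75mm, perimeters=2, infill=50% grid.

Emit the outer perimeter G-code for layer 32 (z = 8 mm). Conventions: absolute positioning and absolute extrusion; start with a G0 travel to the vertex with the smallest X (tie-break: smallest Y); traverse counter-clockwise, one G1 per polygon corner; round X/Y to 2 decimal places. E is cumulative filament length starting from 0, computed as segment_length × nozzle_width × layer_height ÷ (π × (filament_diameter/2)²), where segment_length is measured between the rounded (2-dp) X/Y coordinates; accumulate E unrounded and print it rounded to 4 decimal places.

At z = 8 mm: the 6.5×16 cube contributes its full rectangle; (rotated 70° about Z; rotation is an isometry so areas/perimeters/island counts are preserved). The outline is a single polygon with 4 vertices. Extrusion per mm of travel: 0.6 × 0.25 / (π × 0.875²) = 0.062363. Accumulating E over each segment gives final E = 2.8065.

G0 X-15.04 Y5.47 Z8.00
G1 X0.00 Y0.00 E0.9980
G1 X2.22 Y6.11 E1.4035
G1 X-12.81 Y11.58 E2.4009
G1 X-15.04 Y5.47 E2.8065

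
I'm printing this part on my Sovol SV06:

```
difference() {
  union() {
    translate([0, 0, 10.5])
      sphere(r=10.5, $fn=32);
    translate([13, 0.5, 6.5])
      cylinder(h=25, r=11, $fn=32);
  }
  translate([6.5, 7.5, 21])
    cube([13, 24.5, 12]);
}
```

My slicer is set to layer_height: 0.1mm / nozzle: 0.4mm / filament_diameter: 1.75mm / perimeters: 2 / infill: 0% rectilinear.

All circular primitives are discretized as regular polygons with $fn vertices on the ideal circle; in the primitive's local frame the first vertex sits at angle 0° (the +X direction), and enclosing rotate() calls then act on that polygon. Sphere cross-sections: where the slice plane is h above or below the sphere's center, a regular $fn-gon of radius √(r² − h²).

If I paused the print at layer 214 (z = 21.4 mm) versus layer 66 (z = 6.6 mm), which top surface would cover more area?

layer 66 (z = 6.6 mm)

Layer 214 (z = 21.4): the sphere is not intersected at this z (|z−center|=10.900 > r=10.5); the r=11 cylinder at (13, 0.5) gives a regular 32-gon of circumradius 11 (constant along its height) (area = (32/2)·11.000²·sin(360°/32) = 377.69 mm²); Taking the union: only the r=11 cylinder at (13, 0.5) is present, so the union is just that shape — area = 377.69 mm²; the cube at (6.5, 7.5) (footprint 13×24.5) is included at this height (area 318.50 mm²); After the difference (first − rest): starting from the result so far (377.69 mm²), the 13×24.5 cube at (6.5, 7.5) partially overlaps it — only the 42.70 mm² overlap (of its 318.50 mm²) is removed, clipping the outline — area = 335.00 mm². So its area = 335.00 mm². Layer 66 (z = 6.6): the r=10.5 sphere slices to a regular 32-gon of circumradius 9.749 (√(r²−h²) with h=3.9 from center) (area = (32/2)·9.749²·sin(360°/32) = 296.66 mm²); the r=11 cylinder at (13, 0.5) contributes a regular 32-gon of circumradius 11 (area = (32/2)·11.000²·sin(360°/32) = 377.69 mm²); Merging all regions: the regions partially overlap — summed areas 674.36 mm² minus the doubly-counted overlap 85.61 mm² gives 588.75 mm² — area = 588.75 mm²; the cube at (6.5, 7.5) does not reach this height (z outside [21, 33]); Subtracting the remaining from the first: none of the subtracted shapes is present at this height, so the result so far is unchanged — area = 588.75 mm². So its area = 588.75 mm². Layer 66 is larger (588.75 vs 335.00 mm²).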